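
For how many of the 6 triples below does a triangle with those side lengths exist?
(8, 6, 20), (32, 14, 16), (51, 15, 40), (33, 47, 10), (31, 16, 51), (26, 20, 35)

2

(6,8,20): 6+8 ≤ 20 → not valid
(14,16,32): 14+16 ≤ 32 → not valid
(15,40,51): 15+40 > 51 → valid
(10,33,47): 10+33 ≤ 47 → not valid
(16,31,51): 16+31 ≤ 51 → not valid
(20,26,35): 20+26 > 35 → valid
2 of the 6 triples form a triangle.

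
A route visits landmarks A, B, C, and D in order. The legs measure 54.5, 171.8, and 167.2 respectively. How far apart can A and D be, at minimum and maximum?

0 ≤ AD ≤ 393.5

The maximum is all hops collinear in one direction: 54.5 + 171.8 + 167.2 = 393.5.
The longest hop is 171.8; the others sum to 221.7. Since 171.8 ≤ 221.7, the path can fold back on itself completely, so the minimum distance is 0.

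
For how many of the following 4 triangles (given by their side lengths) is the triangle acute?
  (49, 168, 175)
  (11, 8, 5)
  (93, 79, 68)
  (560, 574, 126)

1

(49,168,175): 49²+168² = 30625 = 175² → right
(11,8,5): 5²+8² = 89 < 121 = 11² → obtuse
(93,79,68): 68²+79² = 10865 > 8649 = 93² → acute
(560,574,126): 126²+560² = 329476 = 574² → right
1 of the 4 is acute.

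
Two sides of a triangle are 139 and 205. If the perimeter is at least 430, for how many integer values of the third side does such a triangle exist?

Triangle inequality: 66 < x < 344. Perimeter ≥ 430 gives x ≥ 430 − 139 − 205 = 86.
So 86 ≤ x < 344; integers 86 through 343: 258 values.

258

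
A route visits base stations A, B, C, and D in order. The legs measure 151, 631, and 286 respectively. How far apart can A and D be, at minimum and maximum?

The maximum is all hops collinear in one direction: 151 + 631 + 286 = 1068.
The longest hop is 631; the others sum to 437. Folding the others back against it leaves at least 631 − 437 = 194.

194 ≤ AD ≤ 1068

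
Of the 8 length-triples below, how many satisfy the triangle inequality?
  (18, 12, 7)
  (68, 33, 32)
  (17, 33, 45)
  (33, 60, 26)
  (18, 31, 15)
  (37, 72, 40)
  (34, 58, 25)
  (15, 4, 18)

(7,12,18): 7+12 > 18 → valid
(32,33,68): 32+33 ≤ 68 → not valid
(17,33,45): 17+33 > 45 → valid
(26,33,60): 26+33 ≤ 60 → not valid
(15,18,31): 15+18 > 31 → valid
(37,40,72): 37+40 > 72 → valid
(25,34,58): 25+34 > 58 → valid
(4,15,18): 4+15 > 18 → valid
6 of the 8 triples form a triangle.

6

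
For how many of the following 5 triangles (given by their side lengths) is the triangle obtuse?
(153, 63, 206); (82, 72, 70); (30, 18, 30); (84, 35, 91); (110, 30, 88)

2

(153,63,206): 63²+153² = 27378 < 42436 = 206² → obtuse
(82,72,70): 70²+72² = 10084 > 6724 = 82² → acute
(30,18,30): 18²+30² = 1224 > 900 = 30² → acute
(84,35,91): 35²+84² = 8281 = 91² → right
(110,30,88): 30²+88² = 8644 < 12100 = 110² → obtuse
2 of the 5 are obtuse.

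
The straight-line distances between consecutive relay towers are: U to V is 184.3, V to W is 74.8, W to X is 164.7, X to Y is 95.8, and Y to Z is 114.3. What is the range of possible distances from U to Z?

The maximum is all hops collinear in one direction: 184.3 + 74.8 + 164.7 + 95.8 + 114.3 = 633.9.
The longest hop is 184.3; the others sum to 449.6. Since 184.3 ≤ 449.6, the path can fold back on itself completely, so the minimum distance is 0.

0 ≤ UZ ≤ 633.9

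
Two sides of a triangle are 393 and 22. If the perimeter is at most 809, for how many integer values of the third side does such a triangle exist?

Triangle inequality: 371 < x < 415. Perimeter ≤ 809 gives x ≤ 809 − 393 − 22 = 394.
So 371 < x ≤ 394; integers 372 through 394: 23 values.

23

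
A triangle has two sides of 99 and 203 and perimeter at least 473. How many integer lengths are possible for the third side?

131

Triangle inequality: 104 < x < 302. Perimeter ≥ 473 gives x ≥ 473 − 99 − 203 = 171.
So 171 ≤ x < 302; integers 171 through 301: 131 values.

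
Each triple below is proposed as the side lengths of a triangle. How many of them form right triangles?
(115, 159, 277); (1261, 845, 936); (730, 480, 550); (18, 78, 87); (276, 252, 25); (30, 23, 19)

2

(115,159,277): 115+159 ≤ 277, not a triangle
(1261,845,936): 845²+936² = 1590121 = 1261² → right
(730,480,550): 480²+550² = 532900 = 730² → right
(18,78,87): 18²+78² = 6408 < 7569 = 87² → obtuse
(276,252,25): 25²+252² = 64129 < 76176 = 276² → obtuse
(30,23,19): 19²+23² = 890 < 900 = 30² → obtuse
2 of the 6 are right.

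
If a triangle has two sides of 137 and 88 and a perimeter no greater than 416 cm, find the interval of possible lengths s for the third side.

49 < s ≤ 191

Triangle inequality alone gives 49 < s < 225.
The perimeter condition gives s ≤ 416 − 137 − 88 = 191.
Intersecting the two: 49 < s ≤ 191.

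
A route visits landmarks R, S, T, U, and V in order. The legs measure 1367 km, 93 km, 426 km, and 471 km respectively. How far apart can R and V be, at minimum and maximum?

The maximum is all hops collinear in one direction: 1367 + 93 + 426 + 471 = 2357.
The longest hop is 1367; the others sum to 990. Folding the others back against it leaves at least 1367 − 990 = 377.

377 ≤ RV ≤ 2357 km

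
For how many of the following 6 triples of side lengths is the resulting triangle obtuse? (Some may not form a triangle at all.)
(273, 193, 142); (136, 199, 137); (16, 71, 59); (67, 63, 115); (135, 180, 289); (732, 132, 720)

5

(273,193,142): 142²+193² = 57413 < 74529 = 273² → obtuse
(136,199,137): 136²+137² = 37265 < 39601 = 199² → obtuse
(16,71,59): 16²+59² = 3737 < 5041 = 71² → obtuse
(67,63,115): 63²+67² = 8458 < 13225 = 115² → obtuse
(135,180,289): 135²+180² = 50625 < 83521 = 289² → obtuse
(732,132,720): 132²+720² = 535824 = 732² → right
5 of the 6 are obtuse.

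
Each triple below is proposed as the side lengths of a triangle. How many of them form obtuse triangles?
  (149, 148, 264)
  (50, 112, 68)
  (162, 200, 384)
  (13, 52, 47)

(149,148,264): 148²+149² = 44105 < 69696 = 264² → obtuse
(50,112,68): 50²+68² = 7124 < 12544 = 112² → obtuse
(162,200,384): 162+200 ≤ 384, not a triangle
(13,52,47): 13²+47² = 2378 < 2704 = 52² → obtuse
3 of the 4 are obtuse.

3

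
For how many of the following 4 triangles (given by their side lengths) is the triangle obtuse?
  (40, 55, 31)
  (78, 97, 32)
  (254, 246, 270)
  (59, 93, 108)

2

(40,55,31): 31²+40² = 2561 < 3025 = 55² → obtuse
(78,97,32): 32²+78² = 7108 < 9409 = 97² → obtuse
(254,246,270): 246²+254² = 125032 > 72900 = 270² → acute
(59,93,108): 59²+93² = 12130 > 11664 = 108² → acute
2 of the 4 are obtuse.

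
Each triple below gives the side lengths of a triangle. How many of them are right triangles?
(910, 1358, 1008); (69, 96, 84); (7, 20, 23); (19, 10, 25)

1

(910,1358,1008): 910²+1008² = 1844164 = 1358² → right
(69,96,84): 69²+84² = 11817 > 9216 = 96² → acute
(7,20,23): 7²+20² = 449 < 529 = 23² → obtuse
(19,10,25): 10²+19² = 461 < 625 = 25² → obtuse
1 of the 4 is right.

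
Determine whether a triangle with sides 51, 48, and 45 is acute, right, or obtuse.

acute

Compare the square of the longest side to the sum of squares of the other two: 45² + 48² = 4329 > 2601 = 51².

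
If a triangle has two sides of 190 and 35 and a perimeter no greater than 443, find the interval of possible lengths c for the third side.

Triangle inequality alone gives 155 < c < 225.
The perimeter condition gives c ≤ 443 − 190 − 35 = 218.
Intersecting the two: 155 < c ≤ 218.

155 < c ≤ 218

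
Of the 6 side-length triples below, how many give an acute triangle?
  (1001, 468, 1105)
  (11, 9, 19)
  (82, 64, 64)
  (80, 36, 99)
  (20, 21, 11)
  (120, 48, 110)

(1001,468,1105): 468²+1001² = 1221025 = 1105² → right
(11,9,19): 9²+11² = 202 < 361 = 19² → obtuse
(82,64,64): 64²+64² = 8192 > 6724 = 82² → acute
(80,36,99): 36²+80² = 7696 < 9801 = 99² → obtuse
(20,21,11): 11²+20² = 521 > 441 = 21² → acute
(120,48,110): 48²+110² = 14404 > 14400 = 120² → acute
3 of the 6 are acute.

3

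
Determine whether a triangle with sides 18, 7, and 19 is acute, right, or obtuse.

acute

Compare the square of the longest side to the sum of squares of the other two: 7² + 18² = 373 > 361 = 19².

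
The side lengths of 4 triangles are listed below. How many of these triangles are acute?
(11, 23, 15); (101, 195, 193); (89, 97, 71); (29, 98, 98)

3

(11,23,15): 11²+15² = 346 < 529 = 23² → obtuse
(101,195,193): 101²+193² = 47450 > 38025 = 195² → acute
(89,97,71): 71²+89² = 12962 > 9409 = 97² → acute
(29,98,98): 29²+98² = 10445 > 9604 = 98² → acute
3 of the 4 are acute.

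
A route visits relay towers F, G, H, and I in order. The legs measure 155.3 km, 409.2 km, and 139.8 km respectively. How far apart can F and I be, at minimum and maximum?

114.1 ≤ FI ≤ 704.3 km

The maximum is all hops collinear in one direction: 155.3 + 409.2 + 139.8 = 704.3.
The longest hop is 409.2; the others sum to 295.1. Folding the others back against it leaves at least 409.2 − 295.1 = 114.1.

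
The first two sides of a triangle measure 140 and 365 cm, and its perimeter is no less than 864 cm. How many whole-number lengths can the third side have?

Triangle inequality: 225 < x < 505. Perimeter ≥ 864 gives x ≥ 864 − 140 − 365 = 359.
So 359 ≤ x < 505; integers 359 through 504: 146 values.

146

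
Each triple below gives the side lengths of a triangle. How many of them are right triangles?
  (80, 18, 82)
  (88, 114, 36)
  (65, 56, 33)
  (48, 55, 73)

3

(80,18,82): 18²+80² = 6724 = 82² → right
(88,114,36): 36²+88² = 9040 < 12996 = 114² → obtuse
(65,56,33): 33²+56² = 4225 = 65² → right
(48,55,73): 48²+55² = 5329 = 73² → right
3 of the 4 are right.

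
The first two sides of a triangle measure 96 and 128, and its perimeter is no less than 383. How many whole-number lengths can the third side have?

Triangle inequality: 32 < x < 224. Perimeter ≥ 383 gives x ≥ 383 − 96 − 128 = 159.
So 159 ≤ x < 224; integers 159 through 223: 65 values.

65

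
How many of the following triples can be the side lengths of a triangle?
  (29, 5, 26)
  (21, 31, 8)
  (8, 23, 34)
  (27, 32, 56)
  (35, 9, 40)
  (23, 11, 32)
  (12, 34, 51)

4

(5,26,29): 5+26 > 29 → valid
(8,21,31): 8+21 ≤ 31 → not valid
(8,23,34): 8+23 ≤ 34 → not valid
(27,32,56): 27+32 > 56 → valid
(9,35,40): 9+35 > 40 → valid
(11,23,32): 11+23 > 32 → valid
(12,34,51): 12+34 ≤ 51 → not valid
4 of the 7 triples form a triangle.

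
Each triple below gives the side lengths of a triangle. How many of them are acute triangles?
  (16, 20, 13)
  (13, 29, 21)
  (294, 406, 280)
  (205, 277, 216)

(16,20,13): 13²+16² = 425 > 400 = 20² → acute
(13,29,21): 13²+21² = 610 < 841 = 29² → obtuse
(294,406,280): 280²+294² = 164836 = 406² → right
(205,277,216): 205²+216² = 88681 > 76729 = 277² → acute
2 of the 4 are acute.

2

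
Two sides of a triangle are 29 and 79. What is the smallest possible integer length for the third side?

51

The third side must be strictly greater than |29 − 79| = 50.
The smallest integer above 50 is 51.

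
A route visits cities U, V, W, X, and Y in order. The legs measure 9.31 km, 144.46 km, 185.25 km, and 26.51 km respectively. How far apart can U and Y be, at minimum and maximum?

The maximum is all hops collinear in one direction: 9.31 + 144.46 + 185.25 + 26.51 = 365.53.
The longest hop is 185.25; the others sum to 180.28. Folding the others back against it leaves at least 185.25 − 180.28 = 4.97.

4.97 ≤ UY ≤ 365.53 km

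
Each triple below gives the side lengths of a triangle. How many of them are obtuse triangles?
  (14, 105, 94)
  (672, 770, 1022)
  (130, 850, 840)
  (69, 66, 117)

(14,105,94): 14²+94² = 9032 < 11025 = 105² → obtuse
(672,770,1022): 672²+770² = 1044484 = 1022² → right
(130,850,840): 130²+840² = 722500 = 850² → right
(69,66,117): 66²+69² = 9117 < 13689 = 117² → obtuse
2 of the 4 are obtuse.

2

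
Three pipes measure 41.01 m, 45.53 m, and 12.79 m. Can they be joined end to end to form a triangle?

Yes

The longest side is 45.53, and the other two sum to 53.80.
Since 53.80 > 45.53, the triangle inequality holds.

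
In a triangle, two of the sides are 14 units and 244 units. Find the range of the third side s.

230 < s < 258 (units)

By the triangle inequality, s must be less than 14 + 244 = 258 and greater than |14 − 244| = 230.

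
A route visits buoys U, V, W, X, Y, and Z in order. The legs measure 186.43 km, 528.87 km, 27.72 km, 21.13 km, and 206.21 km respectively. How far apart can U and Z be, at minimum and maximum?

87.38 ≤ UZ ≤ 970.36 km

The maximum is all hops collinear in one direction: 186.43 + 528.87 + 27.72 + 21.13 + 206.21 = 970.36.
The longest hop is 528.87; the others sum to 441.49. Folding the others back against it leaves at least 528.87 − 441.49 = 87.38.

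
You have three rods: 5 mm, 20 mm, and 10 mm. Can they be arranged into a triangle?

No

The longest side is 20, but the other two sum to only 15.
15 < 20, so the triangle inequality fails.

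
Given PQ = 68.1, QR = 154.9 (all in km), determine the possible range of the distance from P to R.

By the triangle inequality, |68.1 − 154.9| ≤ PR ≤ 68.1 + 154.9.

86.8 ≤ PR ≤ 223.0 km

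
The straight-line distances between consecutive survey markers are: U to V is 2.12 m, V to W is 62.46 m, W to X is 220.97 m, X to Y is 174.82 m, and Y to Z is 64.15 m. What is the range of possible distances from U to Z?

0 ≤ UZ ≤ 524.52 m

The maximum is all hops collinear in one direction: 2.12 + 62.46 + 220.97 + 174.82 + 64.15 = 524.52.
The longest hop is 220.97; the others sum to 303.55. Since 220.97 ≤ 303.55, the path can fold back on itself completely, so the minimum distance is 0.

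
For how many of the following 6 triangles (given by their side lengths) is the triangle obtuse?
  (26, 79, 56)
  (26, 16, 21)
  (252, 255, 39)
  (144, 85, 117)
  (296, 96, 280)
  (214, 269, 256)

(26,79,56): 26²+56² = 3812 < 6241 = 79² → obtuse
(26,16,21): 16²+21² = 697 > 676 = 26² → acute
(252,255,39): 39²+252² = 65025 = 255² → right
(144,85,117): 85²+117² = 20914 > 20736 = 144² → acute
(296,96,280): 96²+280² = 87616 = 296² → right
(214,269,256): 214²+256² = 111332 > 72361 = 269² → acute
1 of the 6 is obtuse.

1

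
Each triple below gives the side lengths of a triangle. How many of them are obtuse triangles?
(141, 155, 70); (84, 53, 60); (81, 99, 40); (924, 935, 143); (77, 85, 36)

(141,155,70): 70²+141² = 24781 > 24025 = 155² → acute
(84,53,60): 53²+60² = 6409 < 7056 = 84² → obtuse
(81,99,40): 40²+81² = 8161 < 9801 = 99² → obtuse
(924,935,143): 143²+924² = 874225 = 935² → right
(77,85,36): 36²+77² = 7225 = 85² → right
2 of the 5 are obtuse.

2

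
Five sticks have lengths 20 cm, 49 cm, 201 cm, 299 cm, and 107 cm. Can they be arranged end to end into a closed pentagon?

Yes

A pentagon exists iff every side is shorter than the sum of the others — equivalently, the longest side is less than the sum of the rest.
Longest side 299 < 377 (sum of the remaining 4), so yes.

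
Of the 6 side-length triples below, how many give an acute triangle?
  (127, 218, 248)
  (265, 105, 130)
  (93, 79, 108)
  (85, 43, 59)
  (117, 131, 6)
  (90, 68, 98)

3

(127,218,248): 127²+218² = 63653 > 61504 = 248² → acute
(265,105,130): 105+130 ≤ 265, not a triangle
(93,79,108): 79²+93² = 14890 > 11664 = 108² → acute
(85,43,59): 43²+59² = 5330 < 7225 = 85² → obtuse
(117,131,6): 6+117 ≤ 131, not a triangle
(90,68,98): 68²+90² = 12724 > 9604 = 98² → acute
3 of the 6 are acute.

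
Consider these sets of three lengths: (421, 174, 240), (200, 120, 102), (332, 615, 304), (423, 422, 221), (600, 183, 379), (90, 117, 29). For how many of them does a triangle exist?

4

(174,240,421): 174+240 ≤ 421 → not valid
(102,120,200): 102+120 > 200 → valid
(304,332,615): 304+332 > 615 → valid
(221,422,423): 221+422 > 423 → valid
(183,379,600): 183+379 ≤ 600 → not valid
(29,90,117): 29+90 > 117 → valid
4 of the 6 triples form a triangle.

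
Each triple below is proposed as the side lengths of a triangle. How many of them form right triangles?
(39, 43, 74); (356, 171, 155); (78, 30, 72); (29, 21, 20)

2

(39,43,74): 39²+43² = 3370 < 5476 = 74² → obtuse
(356,171,155): 155+171 ≤ 356, not a triangle
(78,30,72): 30²+72² = 6084 = 78² → right
(29,21,20): 20²+21² = 841 = 29² → right
2 of the 4 are right.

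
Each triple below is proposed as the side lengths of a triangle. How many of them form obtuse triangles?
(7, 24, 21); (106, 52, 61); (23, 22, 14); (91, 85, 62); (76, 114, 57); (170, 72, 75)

3

(7,24,21): 7²+21² = 490 < 576 = 24² → obtuse
(106,52,61): 52²+61² = 6425 < 11236 = 106² → obtuse
(23,22,14): 14²+22² = 680 > 529 = 23² → acute
(91,85,62): 62²+85² = 11069 > 8281 = 91² → acute
(76,114,57): 57²+76² = 9025 < 12996 = 114² → obtuse
(170,72,75): 72+75 ≤ 170, not a triangle
3 of the 6 are obtuse.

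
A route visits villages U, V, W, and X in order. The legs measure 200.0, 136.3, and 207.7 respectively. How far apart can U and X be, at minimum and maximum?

The maximum is all hops collinear in one direction: 200.0 + 136.3 + 207.7 = 544.0.
The longest hop is 207.7; the others sum to 336.3. Since 207.7 ≤ 336.3, the path can fold back on itself completely, so the minimum distance is 0.

0 ≤ UX ≤ 544.0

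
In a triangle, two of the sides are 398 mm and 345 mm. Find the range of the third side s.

53 < s < 743 (mm)

By the triangle inequality, s must be less than 398 + 345 = 743 and greater than |398 − 345| = 53.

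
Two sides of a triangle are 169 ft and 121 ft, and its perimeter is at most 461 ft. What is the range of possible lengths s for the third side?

Triangle inequality alone gives 48 < s < 290.
The perimeter condition gives s ≤ 461 − 169 − 121 = 171.
Intersecting the two: 48 < s ≤ 171.

48 < s ≤ 171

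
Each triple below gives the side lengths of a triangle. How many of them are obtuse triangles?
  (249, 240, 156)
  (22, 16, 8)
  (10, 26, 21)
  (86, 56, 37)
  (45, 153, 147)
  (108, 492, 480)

3

(249,240,156): 156²+240² = 81936 > 62001 = 249² → acute
(22,16,8): 8²+16² = 320 < 484 = 22² → obtuse
(10,26,21): 10²+21² = 541 < 676 = 26² → obtuse
(86,56,37): 37²+56² = 4505 < 7396 = 86² → obtuse
(45,153,147): 45²+147² = 23634 > 23409 = 153² → acute
(108,492,480): 108²+480² = 242064 = 492² → right
3 of the 6 are obtuse.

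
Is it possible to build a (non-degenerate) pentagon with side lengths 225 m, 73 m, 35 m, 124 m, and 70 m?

Yes

A pentagon exists iff every side is shorter than the sum of the others — equivalently, the longest side is less than the sum of the rest.
Longest side 225 < 302 (sum of the remaining 4), so yes.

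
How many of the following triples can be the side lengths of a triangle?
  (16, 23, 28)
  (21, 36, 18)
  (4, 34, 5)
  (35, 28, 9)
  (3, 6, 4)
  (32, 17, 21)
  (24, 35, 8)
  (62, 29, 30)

(16,23,28): 16+23 > 28 → valid
(18,21,36): 18+21 > 36 → valid
(4,5,34): 4+5 ≤ 34 → not valid
(9,28,35): 9+28 > 35 → valid
(3,4,6): 3+4 > 6 → valid
(17,21,32): 17+21 > 32 → valid
(8,24,35): 8+24 ≤ 35 → not valid
(29,30,62): 29+30 ≤ 62 → not valid
5 of the 8 triples form a triangle.

5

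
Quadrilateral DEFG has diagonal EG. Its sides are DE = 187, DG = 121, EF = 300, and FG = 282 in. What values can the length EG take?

66 < EG < 308

From triangle DEG: |187 − 121| < EG < 187 + 121, i.e. 66 < EG < 308.
From triangle FEG: 18 < EG < 582.
Both must hold, so EG lies in the intersection.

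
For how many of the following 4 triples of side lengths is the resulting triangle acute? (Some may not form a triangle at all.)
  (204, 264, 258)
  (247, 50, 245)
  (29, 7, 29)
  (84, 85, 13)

3

(204,264,258): 204²+258² = 108180 > 69696 = 264² → acute
(247,50,245): 50²+245² = 62525 > 61009 = 247² → acute
(29,7,29): 7²+29² = 890 > 841 = 29² → acute
(84,85,13): 13²+84² = 7225 = 85² → right
3 of the 4 are acute.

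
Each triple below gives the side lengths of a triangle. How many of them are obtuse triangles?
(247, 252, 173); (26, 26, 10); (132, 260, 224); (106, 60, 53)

1

(247,252,173): 173²+247² = 90938 > 63504 = 252² → acute
(26,26,10): 10²+26² = 776 > 676 = 26² → acute
(132,260,224): 132²+224² = 67600 = 260² → right
(106,60,53): 53²+60² = 6409 < 11236 = 106² → obtuse
1 of the 4 is obtuse.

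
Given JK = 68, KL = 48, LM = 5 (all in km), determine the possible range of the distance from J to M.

15 ≤ JM ≤ 121 km

The maximum is all hops collinear in one direction: 68 + 48 + 5 = 121.
The longest hop is 68; the others sum to 53. Folding the others back against it leaves at least 68 − 53 = 15.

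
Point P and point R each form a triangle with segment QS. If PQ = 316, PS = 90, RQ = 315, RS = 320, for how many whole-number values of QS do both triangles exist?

From triangle PQS: 226 < QS < 406.
From triangle RQS: 5 < QS < 635.
Intersection: 226 < QS < 406, so integers 227 through 405: 179 values.

179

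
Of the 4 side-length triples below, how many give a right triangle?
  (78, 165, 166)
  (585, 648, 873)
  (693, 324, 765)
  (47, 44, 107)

(78,165,166): 78²+165² = 33309 > 27556 = 166² → acute
(585,648,873): 585²+648² = 762129 = 873² → right
(693,324,765): 324²+693² = 585225 = 765² → right
(47,44,107): 44+47 ≤ 107, not a triangle
2 of the 4 are right.

2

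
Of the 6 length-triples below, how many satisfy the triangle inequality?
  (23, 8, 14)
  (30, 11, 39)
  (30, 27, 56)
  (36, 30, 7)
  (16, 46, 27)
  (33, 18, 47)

(8,14,23): 8+14 ≤ 23 → not valid
(11,30,39): 11+30 > 39 → valid
(27,30,56): 27+30 > 56 → valid
(7,30,36): 7+30 > 36 → valid
(16,27,46): 16+27 ≤ 46 → not valid
(18,33,47): 18+33 > 47 → valid
4 of the 6 triples form a triangle.

4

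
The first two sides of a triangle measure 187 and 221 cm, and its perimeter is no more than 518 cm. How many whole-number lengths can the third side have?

76

Triangle inequality: 34 < x < 408. Perimeter ≤ 518 gives x ≤ 518 − 187 − 221 = 110.
So 34 < x ≤ 110; integers 35 through 110: 76 values.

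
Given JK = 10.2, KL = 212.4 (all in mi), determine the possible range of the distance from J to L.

202.2 ≤ JL ≤ 222.6 mi

By the triangle inequality, |10.2 − 212.4| ≤ JL ≤ 10.2 + 212.4.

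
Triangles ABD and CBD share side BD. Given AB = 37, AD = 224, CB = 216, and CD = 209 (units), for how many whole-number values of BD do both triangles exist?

From triangle ABD: 187 < BD < 261.
From triangle CBD: 7 < BD < 425.
Intersection: 187 < BD < 261, so integers 188 through 260: 73 values.

73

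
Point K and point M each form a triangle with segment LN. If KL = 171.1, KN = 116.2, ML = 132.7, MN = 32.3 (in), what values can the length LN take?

From triangle KLN: |171.1 − 116.2| < LN < 171.1 + 116.2, i.e. 54.9 < LN < 287.3.
From triangle MLN: 100.4 < LN < 165.0.
Both must hold, so LN lies in the intersection.

100.4 < LN < 165.0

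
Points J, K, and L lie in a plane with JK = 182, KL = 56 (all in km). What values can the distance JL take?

By the triangle inequality, |182 − 56| ≤ JL ≤ 182 + 56.

126 ≤ JL ≤ 238 km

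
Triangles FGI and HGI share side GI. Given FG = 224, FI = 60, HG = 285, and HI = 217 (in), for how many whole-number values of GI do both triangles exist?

From triangle FGI: 164 < GI < 284.
From triangle HGI: 68 < GI < 502.
Intersection: 164 < GI < 284, so integers 165 through 283: 119 values.

119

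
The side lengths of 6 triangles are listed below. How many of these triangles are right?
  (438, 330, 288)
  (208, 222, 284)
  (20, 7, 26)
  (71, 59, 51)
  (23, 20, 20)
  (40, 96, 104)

2

(438,330,288): 288²+330² = 191844 = 438² → right
(208,222,284): 208²+222² = 92548 > 80656 = 284² → acute
(20,7,26): 7²+20² = 449 < 676 = 26² → obtuse
(71,59,51): 51²+59² = 6082 > 5041 = 71² → acute
(23,20,20): 20²+20² = 800 > 529 = 23² → acute
(40,96,104): 40²+96² = 10816 = 104² → right
2 of the 6 are right.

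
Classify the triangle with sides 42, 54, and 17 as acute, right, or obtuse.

obtuse

Compare the square of the longest side to the sum of squares of the other two: 17² + 42² = 2053 < 2916 = 54².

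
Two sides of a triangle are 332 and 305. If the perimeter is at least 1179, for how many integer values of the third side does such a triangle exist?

Triangle inequality: 27 < x < 637. Perimeter ≥ 1179 gives x ≥ 1179 − 332 − 305 = 542.
So 542 ≤ x < 637; integers 542 through 636: 95 values.

95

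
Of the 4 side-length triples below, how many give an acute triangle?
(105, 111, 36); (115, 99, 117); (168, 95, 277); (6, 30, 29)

(105,111,36): 36²+105² = 12321 = 111² → right
(115,99,117): 99²+115² = 23026 > 13689 = 117² → acute
(168,95,277): 95+168 ≤ 277, not a triangle
(6,30,29): 6²+29² = 877 < 900 = 30² → obtuse
1 of the 4 is acute.

1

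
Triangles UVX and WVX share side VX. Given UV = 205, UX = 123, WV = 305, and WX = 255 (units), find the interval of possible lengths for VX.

82 < VX < 328

From triangle UVX: |205 − 123| < VX < 205 + 123, i.e. 82 < VX < 328.
From triangle WVX: 50 < VX < 560.
Both must hold, so VX lies in the intersection.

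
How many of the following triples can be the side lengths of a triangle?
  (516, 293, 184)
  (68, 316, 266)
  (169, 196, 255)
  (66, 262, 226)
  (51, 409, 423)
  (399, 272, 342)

5

(184,293,516): 184+293 ≤ 516 → not valid
(68,266,316): 68+266 > 316 → valid
(169,196,255): 169+196 > 255 → valid
(66,226,262): 66+226 > 262 → valid
(51,409,423): 51+409 > 423 → valid
(272,342,399): 272+342 > 399 → valid
5 of the 6 triples form a triangle.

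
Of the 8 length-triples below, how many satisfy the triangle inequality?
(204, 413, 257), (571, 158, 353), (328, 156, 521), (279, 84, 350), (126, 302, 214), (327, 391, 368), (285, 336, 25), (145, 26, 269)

4

(204,257,413): 204+257 > 413 → valid
(158,353,571): 158+353 ≤ 571 → not valid
(156,328,521): 156+328 ≤ 521 → not valid
(84,279,350): 84+279 > 350 → valid
(126,214,302): 126+214 > 302 → valid
(327,368,391): 327+368 > 391 → valid
(25,285,336): 25+285 ≤ 336 → not valid
(26,145,269): 26+145 ≤ 269 → not valid
4 of the 8 triples form a triangle.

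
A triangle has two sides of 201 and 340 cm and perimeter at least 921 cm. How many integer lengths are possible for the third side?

Triangle inequality: 139 < x < 541. Perimeter ≥ 921 gives x ≥ 921 − 201 − 340 = 380.
So 380 ≤ x < 541; integers 380 through 540: 161 values.

161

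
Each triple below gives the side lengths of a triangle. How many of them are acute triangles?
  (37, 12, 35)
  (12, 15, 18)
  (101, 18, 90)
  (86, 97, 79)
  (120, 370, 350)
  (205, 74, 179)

(37,12,35): 12²+35² = 1369 = 37² → right
(12,15,18): 12²+15² = 369 > 324 = 18² → acute
(101,18,90): 18²+90² = 8424 < 10201 = 101² → obtuse
(86,97,79): 79²+86² = 13637 > 9409 = 97² → acute
(120,370,350): 120²+350² = 136900 = 370² → right
(205,74,179): 74²+179² = 37517 < 42025 = 205² → obtuse
2 of the 6 are acute.

2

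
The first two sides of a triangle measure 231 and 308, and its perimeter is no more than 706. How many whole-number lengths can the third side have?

90

Triangle inequality: 77 < x < 539. Perimeter ≤ 706 gives x ≤ 706 − 231 − 308 = 167.
So 77 < x ≤ 167; integers 78 through 167: 90 values.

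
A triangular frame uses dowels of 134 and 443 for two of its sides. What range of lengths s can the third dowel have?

By the triangle inequality, s must be less than 134 + 443 = 577 and greater than |134 − 443| = 309.

309 < s < 577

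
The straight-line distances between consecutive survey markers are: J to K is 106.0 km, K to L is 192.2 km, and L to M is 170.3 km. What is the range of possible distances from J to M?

0 ≤ JM ≤ 468.5 km

The maximum is all hops collinear in one direction: 106.0 + 192.2 + 170.3 = 468.5.
The longest hop is 192.2; the others sum to 276.3. Since 192.2 ≤ 276.3, the path can fold back on itself completely, so the minimum distance is 0.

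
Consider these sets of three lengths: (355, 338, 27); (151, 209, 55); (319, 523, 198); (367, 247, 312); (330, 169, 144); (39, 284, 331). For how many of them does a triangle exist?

2

(27,338,355): 27+338 > 355 → valid
(55,151,209): 55+151 ≤ 209 → not valid
(198,319,523): 198+319 ≤ 523 → not valid
(247,312,367): 247+312 > 367 → valid
(144,169,330): 144+169 ≤ 330 → not valid
(39,284,331): 39+284 ≤ 331 → not valid
2 of the 6 triples form a triangle.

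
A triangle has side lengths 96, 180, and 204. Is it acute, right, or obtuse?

Compare the square of the longest side to the sum of squares of the other two: 96² + 180² = 41616 = 204².

right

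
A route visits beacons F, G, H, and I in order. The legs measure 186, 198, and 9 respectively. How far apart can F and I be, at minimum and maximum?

The maximum is all hops collinear in one direction: 186 + 198 + 9 = 393.
The longest hop is 198; the others sum to 195. Folding the others back against it leaves at least 198 − 195 = 3.

3 ≤ FI ≤ 393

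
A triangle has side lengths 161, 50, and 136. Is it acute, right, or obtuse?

Compare the square of the longest side to the sum of squares of the other two: 50² + 136² = 20996 < 25921 = 161².

obtuse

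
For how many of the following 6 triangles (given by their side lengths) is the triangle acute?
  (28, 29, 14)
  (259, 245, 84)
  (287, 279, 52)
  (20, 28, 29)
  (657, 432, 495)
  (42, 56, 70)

(28,29,14): 14²+28² = 980 > 841 = 29² → acute
(259,245,84): 84²+245² = 67081 = 259² → right
(287,279,52): 52²+279² = 80545 < 82369 = 287² → obtuse
(20,28,29): 20²+28² = 1184 > 841 = 29² → acute
(657,432,495): 432²+495² = 431649 = 657² → right
(42,56,70): 42²+56² = 4900 = 70² → right
2 of the 6 are acute.

2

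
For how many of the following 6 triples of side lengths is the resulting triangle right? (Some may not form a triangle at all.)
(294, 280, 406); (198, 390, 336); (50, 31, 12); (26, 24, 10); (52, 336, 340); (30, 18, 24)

(294,280,406): 280²+294² = 164836 = 406² → right
(198,390,336): 198²+336² = 152100 = 390² → right
(50,31,12): 12+31 ≤ 50, not a triangle
(26,24,10): 10²+24² = 676 = 26² → right
(52,336,340): 52²+336² = 115600 = 340² → right
(30,18,24): 18²+24² = 900 = 30² → right
5 of the 6 are right.

5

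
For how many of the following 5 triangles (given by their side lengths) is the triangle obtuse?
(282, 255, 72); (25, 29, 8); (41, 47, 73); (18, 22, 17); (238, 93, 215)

4

(282,255,72): 72²+255² = 70209 < 79524 = 282² → obtuse
(25,29,8): 8²+25² = 689 < 841 = 29² → obtuse
(41,47,73): 41²+47² = 3890 < 5329 = 73² → obtuse
(18,22,17): 17²+18² = 613 > 484 = 22² → acute
(238,93,215): 93²+215² = 54874 < 56644 = 238² → obtuse
4 of the 5 are obtuse.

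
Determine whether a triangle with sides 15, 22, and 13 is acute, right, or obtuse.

Compare the square of the longest side to the sum of squares of the other two: 13² + 15² = 394 < 484 = 22².

obtuse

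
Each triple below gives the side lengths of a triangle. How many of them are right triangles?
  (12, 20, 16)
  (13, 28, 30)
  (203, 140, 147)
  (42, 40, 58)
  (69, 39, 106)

(12,20,16): 12²+16² = 400 = 20² → right
(13,28,30): 13²+28² = 953 > 900 = 30² → acute
(203,140,147): 140²+147² = 41209 = 203² → right
(42,40,58): 40²+42² = 3364 = 58² → right
(69,39,106): 39²+69² = 6282 < 11236 = 106² → obtuse
3 of the 5 are right.

3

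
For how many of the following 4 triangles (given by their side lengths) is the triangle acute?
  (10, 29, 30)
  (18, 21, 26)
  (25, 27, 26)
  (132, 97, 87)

3

(10,29,30): 10²+29² = 941 > 900 = 30² → acute
(18,21,26): 18²+21² = 765 > 676 = 26² → acute
(25,27,26): 25²+26² = 1301 > 729 = 27² → acute
(132,97,87): 87²+97² = 16978 < 17424 = 132² → obtuse
3 of the 4 are acute.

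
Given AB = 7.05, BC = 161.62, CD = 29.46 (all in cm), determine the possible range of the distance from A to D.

125.11 ≤ AD ≤ 198.13 cm

The maximum is all hops collinear in one direction: 7.05 + 161.62 + 29.46 = 198.13.
The longest hop is 161.62; the others sum to 36.51. Folding the others back against it leaves at least 161.62 − 36.51 = 125.11.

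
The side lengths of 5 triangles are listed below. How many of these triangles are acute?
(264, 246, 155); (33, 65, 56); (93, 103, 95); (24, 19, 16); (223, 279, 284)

4

(264,246,155): 155²+246² = 84541 > 69696 = 264² → acute
(33,65,56): 33²+56² = 4225 = 65² → right
(93,103,95): 93²+95² = 17674 > 10609 = 103² → acute
(24,19,16): 16²+19² = 617 > 576 = 24² → acute
(223,279,284): 223²+279² = 127570 > 80656 = 284² → acute
4 of the 5 are acute.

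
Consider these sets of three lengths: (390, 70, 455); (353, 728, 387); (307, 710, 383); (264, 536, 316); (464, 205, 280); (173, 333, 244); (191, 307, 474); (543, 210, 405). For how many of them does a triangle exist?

(70,390,455): 70+390 > 455 → valid
(353,387,728): 353+387 > 728 → valid
(307,383,710): 307+383 ≤ 710 → not valid
(264,316,536): 264+316 > 536 → valid
(205,280,464): 205+280 > 464 → valid
(173,244,333): 173+244 > 333 → valid
(191,307,474): 191+307 > 474 → valid
(210,405,543): 210+405 > 543 → valid
7 of the 8 triples form a triangle.

7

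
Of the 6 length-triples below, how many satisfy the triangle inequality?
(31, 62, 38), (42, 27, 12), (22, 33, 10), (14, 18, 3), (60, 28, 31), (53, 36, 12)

(31,38,62): 31+38 > 62 → valid
(12,27,42): 12+27 ≤ 42 → not valid
(10,22,33): 10+22 ≤ 33 → not valid
(3,14,18): 3+14 ≤ 18 → not valid
(28,31,60): 28+31 ≤ 60 → not valid
(12,36,53): 12+36 ≤ 53 → not valid
1 of the 6 triples forms a triangle.

1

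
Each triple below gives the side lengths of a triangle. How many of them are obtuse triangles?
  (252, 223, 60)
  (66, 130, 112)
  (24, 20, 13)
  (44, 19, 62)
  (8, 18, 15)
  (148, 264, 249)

4

(252,223,60): 60²+223² = 53329 < 63504 = 252² → obtuse
(66,130,112): 66²+112² = 16900 = 130² → right
(24,20,13): 13²+20² = 569 < 576 = 24² → obtuse
(44,19,62): 19²+44² = 2297 < 3844 = 62² → obtuse
(8,18,15): 8²+15² = 289 < 324 = 18² → obtuse
(148,264,249): 148²+249² = 83905 > 69696 = 264² → acute
4 of the 6 are obtuse.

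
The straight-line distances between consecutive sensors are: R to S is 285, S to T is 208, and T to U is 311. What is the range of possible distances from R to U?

0 ≤ RU ≤ 804

The maximum is all hops collinear in one direction: 285 + 208 + 311 = 804.
The longest hop is 311; the others sum to 493. Since 311 ≤ 493, the path can fold back on itself completely, so the minimum distance is 0.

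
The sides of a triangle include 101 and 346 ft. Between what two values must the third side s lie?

245 < s < 447

By the triangle inequality, s must be less than 101 + 346 = 447 and greater than |101 − 346| = 245.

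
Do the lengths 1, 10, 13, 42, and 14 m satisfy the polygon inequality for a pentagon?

No

For a pentagon, each side must be shorter than the sum of the others.
Here the longest side is 42, but the remaining 4 sides sum to only 38.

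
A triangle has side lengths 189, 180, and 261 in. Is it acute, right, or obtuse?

right

Compare the square of the longest side to the sum of squares of the other two: 180² + 189² = 68121 = 261².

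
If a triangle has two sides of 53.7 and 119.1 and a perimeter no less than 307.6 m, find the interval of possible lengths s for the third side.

Triangle inequality alone gives 65.4 < s < 172.8.
The perimeter condition gives s ≥ 307.6 − 53.7 − 119.1 = 134.8.
Intersecting the two: 134.8 ≤ s < 172.8.

134.8 ≤ s < 172.8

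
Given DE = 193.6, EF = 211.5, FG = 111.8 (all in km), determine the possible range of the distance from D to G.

The maximum is all hops collinear in one direction: 193.6 + 211.5 + 111.8 = 516.9.
The longest hop is 211.5; the others sum to 305.4. Since 211.5 ≤ 305.4, the path can fold back on itself completely, so the minimum distance is 0.

0 ≤ DG ≤ 516.9 km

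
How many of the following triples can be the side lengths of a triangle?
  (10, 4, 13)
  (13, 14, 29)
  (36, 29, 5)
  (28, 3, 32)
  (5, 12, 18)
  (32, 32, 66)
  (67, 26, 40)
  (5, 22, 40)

(4,10,13): 4+10 > 13 → valid
(13,14,29): 13+14 ≤ 29 → not valid
(5,29,36): 5+29 ≤ 36 → not valid
(3,28,32): 3+28 ≤ 32 → not valid
(5,12,18): 5+12 ≤ 18 → not valid
(32,32,66): 32+32 ≤ 66 → not valid
(26,40,67): 26+40 ≤ 67 → not valid
(5,22,40): 5+22 ≤ 40 → not valid
1 of the 8 triples forms a triangle.

1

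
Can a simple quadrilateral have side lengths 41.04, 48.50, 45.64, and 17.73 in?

A quadrilateral exists iff every side is shorter than the sum of the others — equivalently, the longest side is less than the sum of the rest.
Longest side 48.50 < 104.41 (sum of the remaining 3), so yes.

Yes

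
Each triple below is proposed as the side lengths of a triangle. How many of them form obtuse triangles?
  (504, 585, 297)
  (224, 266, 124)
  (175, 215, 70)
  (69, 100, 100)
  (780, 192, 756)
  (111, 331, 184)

(504,585,297): 297²+504² = 342225 = 585² → right
(224,266,124): 124²+224² = 65552 < 70756 = 266² → obtuse
(175,215,70): 70²+175² = 35525 < 46225 = 215² → obtuse
(69,100,100): 69²+100² = 14761 > 10000 = 100² → acute
(780,192,756): 192²+756² = 608400 = 780² → right
(111,331,184): 111+184 ≤ 331, not a triangle
2 of the 6 are obtuse.

2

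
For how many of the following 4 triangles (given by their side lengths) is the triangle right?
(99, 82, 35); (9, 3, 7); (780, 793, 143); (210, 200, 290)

(99,82,35): 35²+82² = 7949 < 9801 = 99² → obtuse
(9,3,7): 3²+7² = 58 < 81 = 9² → obtuse
(780,793,143): 143²+780² = 628849 = 793² → right
(210,200,290): 200²+210² = 84100 = 290² → right
2 of the 4 are right.

2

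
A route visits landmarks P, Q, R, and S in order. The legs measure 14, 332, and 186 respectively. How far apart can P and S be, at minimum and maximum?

The maximum is all hops collinear in one direction: 14 + 332 + 186 = 532.
The longest hop is 332; the others sum to 200. Folding the others back against it leaves at least 332 − 200 = 132.

132 ≤ PS ≤ 532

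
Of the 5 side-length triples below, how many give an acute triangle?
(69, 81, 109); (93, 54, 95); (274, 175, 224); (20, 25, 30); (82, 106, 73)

4

(69,81,109): 69²+81² = 11322 < 11881 = 109² → obtuse
(93,54,95): 54²+93² = 11565 > 9025 = 95² → acute
(274,175,224): 175²+224² = 80801 > 75076 = 274² → acute
(20,25,30): 20²+25² = 1025 > 900 = 30² → acute
(82,106,73): 73²+82² = 12053 > 11236 = 106² → acute
4 of the 5 are acute.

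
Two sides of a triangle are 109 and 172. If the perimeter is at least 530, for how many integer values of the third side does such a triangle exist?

Triangle inequality: 63 < x < 281. Perimeter ≥ 530 gives x ≥ 530 − 109 − 172 = 249.
So 249 ≤ x < 281; integers 249 through 280: 32 values.

32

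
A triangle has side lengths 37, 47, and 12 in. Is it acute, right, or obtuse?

obtuse

Compare the square of the longest side to the sum of squares of the other two: 12² + 37² = 1513 < 2209 = 47².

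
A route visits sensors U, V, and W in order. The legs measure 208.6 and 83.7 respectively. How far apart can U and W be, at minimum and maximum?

124.9 ≤ UW ≤ 292.3

By the triangle inequality, |208.6 − 83.7| ≤ UW ≤ 208.6 + 83.7.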